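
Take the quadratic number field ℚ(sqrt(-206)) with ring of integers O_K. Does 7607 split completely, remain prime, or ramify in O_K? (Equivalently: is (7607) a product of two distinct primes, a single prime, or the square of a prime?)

remains prime (inert)

-206 mod 4 = 2, hence disc K = 4·(-206) = -824 and O_K = ℤ[√-206].
7607 ∤ -824, so 7607 is unramified.
Compute (-206/7607) via Euler: 7401^((7607-1)/2) mod 7607 = 7606, so (-206/7607) = -1.
(-206/7607) = -1, so 7607 is inert.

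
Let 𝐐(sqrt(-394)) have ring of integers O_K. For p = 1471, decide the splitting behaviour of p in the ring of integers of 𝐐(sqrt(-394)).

d = -394 ≡ 2 (mod 4), so O_K = ℤ[√-394] and disc(K) = 4d = -1576.
1471 ∤ -1576, so 1471 is unramified.
Compute (-394/1471) via Euler: 1077^((1471-1)/2) mod 1471 = 1470, so (-394/1471) = -1.
Legendre symbol -1 ⇒ 1471 is inert.

inert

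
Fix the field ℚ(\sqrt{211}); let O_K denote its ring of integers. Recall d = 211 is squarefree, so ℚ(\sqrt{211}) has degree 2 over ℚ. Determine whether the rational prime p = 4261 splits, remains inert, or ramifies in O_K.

remains prime (inert)

Since 211 ≢ 1 mod 4, the ring of integers is ℤ[√211] with discriminant 4·211 = 844.
disc(K) = 844 is not divisible by 4261; 4261 is unramified.
Legendre symbol by Euler's criterion: (211/4261) ≡ 211^2130 ≡ 4260 (mod 4261), i.e. (211/4261) = -1.
Legendre symbol -1 ⇒ 4261 is inert.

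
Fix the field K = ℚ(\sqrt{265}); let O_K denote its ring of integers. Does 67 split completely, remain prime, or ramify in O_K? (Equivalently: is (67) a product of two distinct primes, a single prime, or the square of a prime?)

d = 265 ≡ 1 (mod 4), so O_K = ℤ[(1+√265)/2] and disc(K) = d = 265.
67 ∤ 265, so 67 is unramified.
(265/67) = 64^33 mod 67 = 1, giving Legendre symbol 1.
Legendre symbol 1 ⇒ 67 is split.

67 splits in O_K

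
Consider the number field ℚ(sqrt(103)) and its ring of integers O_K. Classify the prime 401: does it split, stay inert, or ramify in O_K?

split — (401) = 𝔭₁𝔭₂ with 𝔭₁ ≠ 𝔭₂

Since 103 ≢ 1 mod 4, the ring of integers is ℤ[√103] with discriminant 4·103 = 412.
disc(K) = 412 is not divisible by 401; 401 is unramified.
Legendre symbol by Euler's criterion: (103/401) ≡ 103^200 ≡ 1 (mod 401), i.e. (103/401) = 1.
(103/401) = 1, so 401 splits.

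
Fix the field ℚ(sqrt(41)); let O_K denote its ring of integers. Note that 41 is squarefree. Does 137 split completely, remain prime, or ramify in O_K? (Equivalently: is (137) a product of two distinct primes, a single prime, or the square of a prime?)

d = 41 ≡ 1 (mod 4), so O_K = ℤ[(1+√41)/2] and disc(K) = d = 41.
Since gcd(137, 41) = 1 the prime 137 does not ramify.
Compute (41/137) via Euler: 41^((137-1)/2) mod 137 = 136, so (41/137) = -1.
d is a non-residue mod p, hence 137 remains inert in O_K.

remains prime (inert)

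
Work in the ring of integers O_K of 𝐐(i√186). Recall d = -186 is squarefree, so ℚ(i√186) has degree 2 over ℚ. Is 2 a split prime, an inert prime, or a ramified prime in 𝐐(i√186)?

ramifies in O_K

Since -186 ≢ 1 mod 4, the ring of integers is ℤ[√-186] with discriminant 4·(-186) = -744.
disc(K) = -744 = 2·(-372), so p = 2 is ramified.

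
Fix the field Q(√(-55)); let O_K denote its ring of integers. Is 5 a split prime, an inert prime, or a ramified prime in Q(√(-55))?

5 is ramified

-55 mod 4 = 1, hence disc K = -55 and O_K = ℤ[(1+√-55)/2].
disc(K) = -55 = 5·(-11), so p = 5 is ramified.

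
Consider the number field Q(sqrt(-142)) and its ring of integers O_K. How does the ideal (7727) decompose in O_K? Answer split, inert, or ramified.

-142 mod 4 = 2, hence disc K = 4·(-142) = -568 and O_K = ℤ[√-142].
Since gcd(7727, -568) = 1 the prime 7727 does not ramify.
Compute (-142/7727) via Euler: 7585^((7727-1)/2) mod 7727 = 7726, so (-142/7727) = -1.
(-142/7727) = -1, so 7727 is inert.

inert — (7727) stays prime in O_K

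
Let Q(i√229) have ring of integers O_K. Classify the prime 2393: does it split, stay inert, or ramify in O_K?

splits completely

-229 mod 4 = 3, hence disc K = 4·(-229) = -916 and O_K = ℤ[√-229].
Since gcd(2393, -916) = 1 the prime 2393 does not ramify.
Euler's criterion: (-229)^1196 mod 2393 = 1. Thus (-229|2393) = 1.
d is a quadratic residue mod p, hence 2393 splits in O_K.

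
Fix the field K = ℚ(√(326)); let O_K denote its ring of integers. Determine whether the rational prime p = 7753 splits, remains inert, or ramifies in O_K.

7753 remains inert

Since 326 ≢ 1 mod 4, the ring of integers is ℤ[√326] with discriminant 4·326 = 1304.
7753 ∤ 1304, so 7753 is unramified.
(326/7753) = 326^3876 mod 7753 = 7752, giving Legendre symbol -1.
Legendre symbol -1 ⇒ 7753 is inert.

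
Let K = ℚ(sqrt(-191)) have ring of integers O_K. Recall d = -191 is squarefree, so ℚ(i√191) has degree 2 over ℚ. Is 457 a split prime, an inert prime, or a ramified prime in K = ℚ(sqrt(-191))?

split — (457) = 𝔭₁𝔭₂ with 𝔭₁ ≠ 𝔭₂

d = -191 ≡ 1 (mod 4), so O_K = ℤ[(1+√-191)/2] and disc(K) = d = -191.
Since gcd(457, -191) = 1 the prime 457 does not ramify.
Legendre symbol by Euler's criterion: (-191/457) ≡ (-191)^228 ≡ 1 (mod 457), i.e. (-191/457) = 1.
d is a quadratic residue mod p, hence 457 splits in O_K.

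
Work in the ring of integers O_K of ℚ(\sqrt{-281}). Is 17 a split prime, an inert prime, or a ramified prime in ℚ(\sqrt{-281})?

Since -281 ≢ 1 mod 4, the ring of integers is ℤ[√-281] with discriminant 4·(-281) = -1124.
17 ∤ -1124, so 17 is unramified.
(-281/17) = 8^8 mod 17 = 1, giving Legendre symbol 1.
Legendre symbol 1 ⇒ 17 is split.

split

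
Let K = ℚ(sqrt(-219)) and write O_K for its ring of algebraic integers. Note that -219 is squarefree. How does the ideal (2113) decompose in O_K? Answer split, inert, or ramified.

-219 mod 4 = 1, hence disc K = -219 and O_K = ℤ[(1+√-219)/2].
Since gcd(2113, -219) = 1 the prime 2113 does not ramify.
(-219/2113) = 1894^1056 mod 2113 = 1, giving Legendre symbol 1.
(-219/2113) = 1, so 2113 splits.

split — (2113) = 𝔭₁𝔭₂ with 𝔭₁ ≠ 𝔭₂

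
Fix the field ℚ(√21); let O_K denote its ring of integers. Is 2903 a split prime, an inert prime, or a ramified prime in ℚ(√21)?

splits completely

21 mod 4 = 1, hence disc K = 21 and O_K = ℤ[(1+√21)/2].
Since gcd(2903, 21) = 1 the prime 2903 does not ramify.
Compute (21/2903) via Euler: 21^((2903-1)/2) mod 2903 = 1, so (21/2903) = 1.
Legendre symbol 1 ⇒ 2903 is split.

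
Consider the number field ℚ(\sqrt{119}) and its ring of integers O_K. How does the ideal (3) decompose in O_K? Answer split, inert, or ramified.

Since 119 ≢ 1 mod 4, the ring of integers is ℤ[√119] with discriminant 4·119 = 476.
Since gcd(3, 476) = 1 the prime 3 does not ramify.
Compute (119/3) via Euler: 2^((3-1)/2) mod 3 = 2, so (119/3) = -1.
d is a non-residue mod p, hence 3 remains inert in O_K.

remains prime (inert)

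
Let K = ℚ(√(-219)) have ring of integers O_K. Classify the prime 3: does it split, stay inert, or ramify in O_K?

Since -219 ≡ 1 mod 4, the ring of integers is ℤ[(1+√-219)/2] with discriminant -219.
Ramification test: 3 | -219. The prime 3 ramifies in K.

p ramifies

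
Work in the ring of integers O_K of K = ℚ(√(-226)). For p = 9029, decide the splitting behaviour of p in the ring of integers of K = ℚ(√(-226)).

inert — (9029) stays prime in O_K

d = -226 ≡ 2 (mod 4), so O_K = ℤ[√-226] and disc(K) = 4d = -904.
disc(K) = -904 is not divisible by 9029; 9029 is unramified.
Compute (-226/9029) via Euler: 8803^((9029-1)/2) mod 9029 = 9028, so (-226/9029) = -1.
(-226/9029) = -1, so 9029 is inert.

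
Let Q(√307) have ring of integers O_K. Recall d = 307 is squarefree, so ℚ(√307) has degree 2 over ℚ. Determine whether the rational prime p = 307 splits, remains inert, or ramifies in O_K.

ramified

307 mod 4 = 3, hence disc K = 4·307 = 1228 and O_K = ℤ[√307].
disc(K) = 1228 = 307·4, so p = 307 is ramified.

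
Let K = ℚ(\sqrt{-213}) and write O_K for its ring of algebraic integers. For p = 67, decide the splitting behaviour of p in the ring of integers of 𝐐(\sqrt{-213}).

d = -213 ≡ 3 (mod 4), so O_K = ℤ[√-213] and disc(K) = 4d = -852.
Since gcd(67, -852) = 1 the prime 67 does not ramify.
Euler's criterion: (-213)^33 mod 67 = 1. Thus (-213|67) = 1.
Legendre symbol 1 ⇒ 67 is split.

split — (67) = 𝔭₁𝔭₂ with 𝔭₁ ≠ 𝔭₂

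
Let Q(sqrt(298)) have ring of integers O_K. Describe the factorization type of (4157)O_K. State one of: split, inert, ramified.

d = 298 ≡ 2 (mod 4), so O_K = ℤ[√298] and disc(K) = 4d = 1192.
disc(K) = 1192 is not divisible by 4157; 4157 is unramified.
Compute (298/4157) via Euler: 298^((4157-1)/2) mod 4157 = 1, so (298/4157) = 1.
(298/4157) = 1, so 4157 splits.

splits completely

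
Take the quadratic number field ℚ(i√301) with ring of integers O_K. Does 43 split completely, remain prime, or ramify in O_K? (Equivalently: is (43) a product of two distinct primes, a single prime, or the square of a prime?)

ramified

d = -301 ≡ 3 (mod 4), so O_K = ℤ[√-301] and disc(K) = 4d = -1204.
Ramification test: 43 | -1204. The prime 43 ramifies in K.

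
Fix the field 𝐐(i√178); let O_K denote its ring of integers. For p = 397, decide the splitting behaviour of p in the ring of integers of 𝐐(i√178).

397 splits in O_K

-178 mod 4 = 2, hence disc K = 4·(-178) = -712 and O_K = ℤ[√-178].
Since gcd(397, -712) = 1 the prime 397 does not ramify.
Compute (-178/397) via Euler: 219^((397-1)/2) mod 397 = 1, so (-178/397) = 1.
Legendre symbol 1 ⇒ 397 is split.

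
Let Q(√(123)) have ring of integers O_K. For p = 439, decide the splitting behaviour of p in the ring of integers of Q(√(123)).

splits completely

123 mod 4 = 3, hence disc K = 4·123 = 492 and O_K = ℤ[√123].
disc(K) = 492 is not divisible by 439; 439 is unramified.
Euler's criterion: 123^219 mod 439 = 1. Thus (123|439) = 1.
d is a quadratic residue mod p, hence 439 splits in O_K.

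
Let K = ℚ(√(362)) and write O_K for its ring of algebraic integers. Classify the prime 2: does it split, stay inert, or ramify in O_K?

ramified — (2) = 𝔭²

362 mod 4 = 2, hence disc K = 4·362 = 1448 and O_K = ℤ[√362].
2 divides disc(K) = 1448, so 2 ramifies.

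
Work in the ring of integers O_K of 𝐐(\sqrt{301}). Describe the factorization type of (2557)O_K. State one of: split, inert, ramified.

301 mod 4 = 1, hence disc K = 301 and O_K = ℤ[(1+√301)/2].
Since gcd(2557, 301) = 1 the prime 2557 does not ramify.
Legendre symbol by Euler's criterion: (301/2557) ≡ 301^1278 ≡ 2556 (mod 2557), i.e. (301/2557) = -1.
Legendre symbol -1 ⇒ 2557 is inert.

inert — (2557) stays prime in O_K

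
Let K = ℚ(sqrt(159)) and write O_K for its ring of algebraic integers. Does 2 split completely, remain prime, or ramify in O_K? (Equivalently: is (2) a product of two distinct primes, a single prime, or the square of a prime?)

ramifies in O_K

159 mod 4 = 3, hence disc K = 4·159 = 636 and O_K = ℤ[√159].
disc(K) = 636 = 2·318, so p = 2 is ramified.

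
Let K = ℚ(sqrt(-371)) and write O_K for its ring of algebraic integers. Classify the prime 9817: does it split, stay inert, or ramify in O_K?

-371 mod 4 = 1, hence disc K = -371 and O_K = ℤ[(1+√-371)/2].
9817 ∤ -371, so 9817 is unramified.
Euler's criterion: (-371)^4908 mod 9817 = 1. Thus (-371|9817) = 1.
d is a quadratic residue mod p, hence 9817 splits in O_K.

p splits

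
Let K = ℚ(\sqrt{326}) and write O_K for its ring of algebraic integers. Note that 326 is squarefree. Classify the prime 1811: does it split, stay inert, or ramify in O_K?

Since 326 ≢ 1 mod 4, the ring of integers is ℤ[√326] with discriminant 4·326 = 1304.
Since gcd(1811, 1304) = 1 the prime 1811 does not ramify.
(326/1811) = 326^905 mod 1811 = 1810, giving Legendre symbol -1.
d is a non-residue mod p, hence 1811 remains inert in O_K.

inert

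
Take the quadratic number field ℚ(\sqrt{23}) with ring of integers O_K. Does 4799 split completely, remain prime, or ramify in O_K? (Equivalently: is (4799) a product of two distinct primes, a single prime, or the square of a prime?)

p splits

23 mod 4 = 3, hence disc K = 4·23 = 92 and O_K = ℤ[√23].
Since gcd(4799, 92) = 1 the prime 4799 does not ramify.
Euler's criterion: 23^2399 mod 4799 = 1. Thus (23|4799) = 1.
d is a quadratic residue mod p, hence 4799 splits in O_K.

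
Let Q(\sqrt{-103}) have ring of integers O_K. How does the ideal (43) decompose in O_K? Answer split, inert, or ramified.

remains prime (inert)

d = -103 ≡ 1 (mod 4), so O_K = ℤ[(1+√-103)/2] and disc(K) = d = -103.
disc(K) = -103 is not divisible by 43; 43 is unramified.
Euler's criterion: (-103)^21 mod 43 = 42. Thus (-103|43) = -1.
(-103/43) = -1, so 43 is inert.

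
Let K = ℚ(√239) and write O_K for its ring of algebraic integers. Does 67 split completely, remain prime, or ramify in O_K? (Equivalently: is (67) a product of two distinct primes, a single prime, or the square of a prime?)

239 mod 4 = 3, hence disc K = 4·239 = 956 and O_K = ℤ[√239].
Since gcd(67, 956) = 1 the prime 67 does not ramify.
Legendre symbol by Euler's criterion: (239/67) ≡ 239^33 ≡ 66 (mod 67), i.e. (239/67) = -1.
d is a non-residue mod p, hence 67 remains inert in O_K.

p is inert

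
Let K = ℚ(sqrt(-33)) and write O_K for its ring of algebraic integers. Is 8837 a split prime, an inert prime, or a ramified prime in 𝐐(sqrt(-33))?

inert — (8837) stays prime in O_K

d = -33 ≡ 3 (mod 4), so O_K = ℤ[√-33] and disc(K) = 4d = -132.
disc(K) = -132 is not divisible by 8837; 8837 is unramified.
Legendre symbol by Euler's criterion: (-33/8837) ≡ (-33)^4418 ≡ 8836 (mod 8837), i.e. (-33/8837) = -1.
(-33/8837) = -1, so 8837 is inert.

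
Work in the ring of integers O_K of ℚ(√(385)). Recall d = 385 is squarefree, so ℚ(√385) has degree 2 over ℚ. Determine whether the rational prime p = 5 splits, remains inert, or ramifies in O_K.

d = 385 ≡ 1 (mod 4), so O_K = ℤ[(1+√385)/2] and disc(K) = d = 385.
Ramification test: 5 | 385. The prime 5 ramifies in K.

ramified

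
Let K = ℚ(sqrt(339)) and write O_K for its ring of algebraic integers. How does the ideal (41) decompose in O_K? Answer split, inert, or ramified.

41 remains inert

Since 339 ≢ 1 mod 4, the ring of integers is ℤ[√339] with discriminant 4·339 = 1356.
disc(K) = 1356 is not divisible by 41; 41 is unramified.
Euler's criterion: 339^20 mod 41 = 40. Thus (339|41) = -1.
(339/41) = -1, so 41 is inert.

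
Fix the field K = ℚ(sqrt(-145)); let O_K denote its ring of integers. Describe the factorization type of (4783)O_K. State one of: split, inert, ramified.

d = -145 ≡ 3 (mod 4), so O_K = ℤ[√-145] and disc(K) = 4d = -580.
Since gcd(4783, -580) = 1 the prime 4783 does not ramify.
Euler's criterion: (-145)^2391 mod 4783 = 4782. Thus (-145|4783) = -1.
(-145/4783) = -1, so 4783 is inert.

inert — (4783) stays prime in O_K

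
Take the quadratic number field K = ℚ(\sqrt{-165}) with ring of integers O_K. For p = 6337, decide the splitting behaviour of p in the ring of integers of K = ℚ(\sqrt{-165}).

d = -165 ≡ 3 (mod 4), so O_K = ℤ[√-165] and disc(K) = 4d = -660.
6337 ∤ -660, so 6337 is unramified.
(-165/6337) = 6172^3168 mod 6337 = 6336, giving Legendre symbol -1.
Legendre symbol -1 ⇒ 6337 is inert.

6337 remains inert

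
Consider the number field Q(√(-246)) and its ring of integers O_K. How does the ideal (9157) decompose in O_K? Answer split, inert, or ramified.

d = -246 ≡ 2 (mod 4), so O_K = ℤ[√-246] and disc(K) = 4d = -984.
9157 ∤ -984, so 9157 is unramified.
(-246/9157) = 8911^4578 mod 9157 = 1, giving Legendre symbol 1.
d is a quadratic residue mod p, hence 9157 splits in O_K.

9157 splits in O_K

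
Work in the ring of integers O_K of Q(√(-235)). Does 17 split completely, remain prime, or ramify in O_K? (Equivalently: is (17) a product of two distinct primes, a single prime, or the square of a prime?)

d = -235 ≡ 1 (mod 4), so O_K = ℤ[(1+√-235)/2] and disc(K) = d = -235.
disc(K) = -235 is not divisible by 17; 17 is unramified.
Compute (-235/17) via Euler: 3^((17-1)/2) mod 17 = 16, so (-235/17) = -1.
d is a non-residue mod p, hence 17 remains inert in O_K.

inert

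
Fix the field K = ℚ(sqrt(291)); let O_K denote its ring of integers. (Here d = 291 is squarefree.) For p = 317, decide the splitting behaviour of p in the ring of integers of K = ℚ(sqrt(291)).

d = 291 ≡ 3 (mod 4), so O_K = ℤ[√291] and disc(K) = 4d = 1164.
disc(K) = 1164 is not divisible by 317; 317 is unramified.
(291/317) = 291^158 mod 317 = 1, giving Legendre symbol 1.
(291/317) = 1, so 317 splits.

split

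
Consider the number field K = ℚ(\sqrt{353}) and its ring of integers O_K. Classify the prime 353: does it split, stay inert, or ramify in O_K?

353 is ramified

Since 353 ≡ 1 mod 4, the ring of integers is ℤ[(1+√353)/2] with discriminant 353.
353 divides disc(K) = 353, so 353 ramifies.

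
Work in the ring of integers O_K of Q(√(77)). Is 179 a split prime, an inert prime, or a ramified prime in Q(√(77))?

Since 77 ≡ 1 mod 4, the ring of integers is ℤ[(1+√77)/2] with discriminant 77.
Since gcd(179, 77) = 1 the prime 179 does not ramify.
(77/179) = 77^89 mod 179 = 1, giving Legendre symbol 1.
Legendre symbol 1 ⇒ 179 is split.

179 splits in O_K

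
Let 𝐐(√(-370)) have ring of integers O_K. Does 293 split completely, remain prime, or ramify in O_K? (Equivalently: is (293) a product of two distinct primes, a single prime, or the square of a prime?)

split

d = -370 ≡ 2 (mod 4), so O_K = ℤ[√-370] and disc(K) = 4d = -1480.
Since gcd(293, -1480) = 1 the prime 293 does not ramify.
Legendre symbol by Euler's criterion: (-370/293) ≡ (-370)^146 ≡ 1 (mod 293), i.e. (-370/293) = 1.
(-370/293) = 1, so 293 splits.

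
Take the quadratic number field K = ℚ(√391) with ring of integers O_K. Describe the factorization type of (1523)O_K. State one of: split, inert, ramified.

d = 391 ≡ 3 (mod 4), so O_K = ℤ[√391] and disc(K) = 4d = 1564.
Since gcd(1523, 1564) = 1 the prime 1523 does not ramify.
Legendre symbol by Euler's criterion: (391/1523) ≡ 391^761 ≡ 1522 (mod 1523), i.e. (391/1523) = -1.
(391/1523) = -1, so 1523 is inert.

remains prime (inert)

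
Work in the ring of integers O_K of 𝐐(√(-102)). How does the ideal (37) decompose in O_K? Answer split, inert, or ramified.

p splits

-102 mod 4 = 2, hence disc K = 4·(-102) = -408 and O_K = ℤ[√-102].
37 ∤ -408, so 37 is unramified.
Compute (-102/37) via Euler: 9^((37-1)/2) mod 37 = 1, so (-102/37) = 1.
Legendre symbol 1 ⇒ 37 is split.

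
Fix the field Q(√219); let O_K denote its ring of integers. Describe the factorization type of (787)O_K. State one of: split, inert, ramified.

219 mod 4 = 3, hence disc K = 4·219 = 876 and O_K = ℤ[√219].
Since gcd(787, 876) = 1 the prime 787 does not ramify.
Euler's criterion: 219^393 mod 787 = 786. Thus (219|787) = -1.
(219/787) = -1, so 787 is inert.

787 remains inert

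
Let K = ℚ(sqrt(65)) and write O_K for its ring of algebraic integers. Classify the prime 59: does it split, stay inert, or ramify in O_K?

remains prime (inert)

65 mod 4 = 1, hence disc K = 65 and O_K = ℤ[(1+√65)/2].
disc(K) = 65 is not divisible by 59; 59 is unramified.
(65/59) = 6^29 mod 59 = 58, giving Legendre symbol -1.
Legendre symbol -1 ⇒ 59 is inert.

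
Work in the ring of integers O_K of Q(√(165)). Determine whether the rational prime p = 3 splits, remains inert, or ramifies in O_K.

d = 165 ≡ 1 (mod 4), so O_K = ℤ[(1+√165)/2] and disc(K) = d = 165.
disc(K) = 165 = 3·55, so p = 3 is ramified.

p ramifies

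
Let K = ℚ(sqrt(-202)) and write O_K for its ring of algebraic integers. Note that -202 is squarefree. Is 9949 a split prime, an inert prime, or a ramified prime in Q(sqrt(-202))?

d = -202 ≡ 2 (mod 4), so O_K = ℤ[√-202] and disc(K) = 4d = -808.
Since gcd(9949, -808) = 1 the prime 9949 does not ramify.
Legendre symbol by Euler's criterion: (-202/9949) ≡ (-202)^4974 ≡ 1 (mod 9949), i.e. (-202/9949) = 1.
(-202/9949) = 1, so 9949 splits.

9949 splits in O_K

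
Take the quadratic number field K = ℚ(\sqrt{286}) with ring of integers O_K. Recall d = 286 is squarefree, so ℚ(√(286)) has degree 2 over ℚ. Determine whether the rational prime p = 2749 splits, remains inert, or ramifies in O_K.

inert

d = 286 ≡ 2 (mod 4), so O_K = ℤ[√286] and disc(K) = 4d = 1144.
2749 ∤ 1144, so 2749 is unramified.
(286/2749) = 286^1374 mod 2749 = 2748, giving Legendre symbol -1.
(286/2749) = -1, so 2749 is inert.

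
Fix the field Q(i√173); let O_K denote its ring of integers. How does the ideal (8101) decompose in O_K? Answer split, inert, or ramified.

d = -173 ≡ 3 (mod 4), so O_K = ℤ[√-173] and disc(K) = 4d = -692.
Since gcd(8101, -692) = 1 the prime 8101 does not ramify.
Euler's criterion: (-173)^4050 mod 8101 = 8100. Thus (-173|8101) = -1.
d is a non-residue mod p, hence 8101 remains inert in O_K.

remains prime (inert)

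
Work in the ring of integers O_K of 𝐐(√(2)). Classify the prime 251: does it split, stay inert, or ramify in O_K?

inert

d = 2 ≡ 2 (mod 4), so O_K = ℤ[√2] and disc(K) = 4d = 8.
Since gcd(251, 8) = 1 the prime 251 does not ramify.
Compute (2/251) via Euler: 2^((251-1)/2) mod 251 = 250, so (2/251) = -1.
d is a non-residue mod p, hence 251 remains inert in O_K.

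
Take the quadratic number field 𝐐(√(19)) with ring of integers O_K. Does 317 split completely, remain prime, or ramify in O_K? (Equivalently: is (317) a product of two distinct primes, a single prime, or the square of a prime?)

317 remains inert

Since 19 ≢ 1 mod 4, the ring of integers is ℤ[√19] with discriminant 4·19 = 76.
Since gcd(317, 76) = 1 the prime 317 does not ramify.
Euler's criterion: 19^158 mod 317 = 316. Thus (19|317) = -1.
(19/317) = -1, so 317 is inert.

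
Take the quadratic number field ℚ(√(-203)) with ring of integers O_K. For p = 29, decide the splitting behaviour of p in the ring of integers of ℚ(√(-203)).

p ramifies

d = -203 ≡ 1 (mod 4), so O_K = ℤ[(1+√-203)/2] and disc(K) = d = -203.
Ramification test: 29 | -203. The prime 29 ramifies in K.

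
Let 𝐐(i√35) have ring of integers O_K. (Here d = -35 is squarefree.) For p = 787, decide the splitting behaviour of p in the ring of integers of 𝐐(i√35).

splits completely

d = -35 ≡ 1 (mod 4), so O_K = ℤ[(1+√-35)/2] and disc(K) = d = -35.
disc(K) = -35 is not divisible by 787; 787 is unramified.
Euler's criterion: (-35)^393 mod 787 = 1. Thus (-35|787) = 1.
Legendre symbol 1 ⇒ 787 is split.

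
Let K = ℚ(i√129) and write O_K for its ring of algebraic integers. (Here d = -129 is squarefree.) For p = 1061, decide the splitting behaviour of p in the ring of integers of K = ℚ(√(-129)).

Since -129 ≢ 1 mod 4, the ring of integers is ℤ[√-129] with discriminant 4·(-129) = -516.
disc(K) = -516 is not divisible by 1061; 1061 is unramified.
Euler's criterion: (-129)^530 mod 1061 = 1. Thus (-129|1061) = 1.
Legendre symbol 1 ⇒ 1061 is split.

splits completely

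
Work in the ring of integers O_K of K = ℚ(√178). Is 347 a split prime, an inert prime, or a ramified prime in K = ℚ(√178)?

inert

178 mod 4 = 2, hence disc K = 4·178 = 712 and O_K = ℤ[√178].
disc(K) = 712 is not divisible by 347; 347 is unramified.
Compute (178/347) via Euler: 178^((347-1)/2) mod 347 = 346, so (178/347) = -1.
(178/347) = -1, so 347 is inert.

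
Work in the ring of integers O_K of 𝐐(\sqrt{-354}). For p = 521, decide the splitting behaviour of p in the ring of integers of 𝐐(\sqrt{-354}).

521 remains inert

Since -354 ≢ 1 mod 4, the ring of integers is ℤ[√-354] with discriminant 4·(-354) = -1416.
Since gcd(521, -1416) = 1 the prime 521 does not ramify.
Compute (-354/521) via Euler: 167^((521-1)/2) mod 521 = 520, so (-354/521) = -1.
(-354/521) = -1, so 521 is inert.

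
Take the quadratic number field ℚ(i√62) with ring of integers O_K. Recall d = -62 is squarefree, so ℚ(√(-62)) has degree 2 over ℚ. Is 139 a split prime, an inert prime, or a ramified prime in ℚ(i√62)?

139 splits in O_K

d = -62 ≡ 2 (mod 4), so O_K = ℤ[√-62] and disc(K) = 4d = -248.
disc(K) = -248 is not divisible by 139; 139 is unramified.
Euler's criterion: (-62)^69 mod 139 = 1. Thus (-62|139) = 1.
Legendre symbol 1 ⇒ 139 is split.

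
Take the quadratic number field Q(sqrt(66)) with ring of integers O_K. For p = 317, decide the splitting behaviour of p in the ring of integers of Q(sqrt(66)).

split — (317) = 𝔭₁𝔭₂ with 𝔭₁ ≠ 𝔭₂

Since 66 ≢ 1 mod 4, the ring of integers is ℤ[√66] with discriminant 4·66 = 264.
disc(K) = 264 is not divisible by 317; 317 is unramified.
Euler's criterion: 66^158 mod 317 = 1. Thus (66|317) = 1.
(66/317) = 1, so 317 splits.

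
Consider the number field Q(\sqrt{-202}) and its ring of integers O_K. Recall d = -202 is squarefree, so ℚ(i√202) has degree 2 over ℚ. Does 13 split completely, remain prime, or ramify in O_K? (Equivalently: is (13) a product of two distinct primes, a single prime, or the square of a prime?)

d = -202 ≡ 2 (mod 4), so O_K = ℤ[√-202] and disc(K) = 4d = -808.
Since gcd(13, -808) = 1 the prime 13 does not ramify.
(-202/13) = 6^6 mod 13 = 12, giving Legendre symbol -1.
d is a non-residue mod p, hence 13 remains inert in O_K.

remains prime (inert)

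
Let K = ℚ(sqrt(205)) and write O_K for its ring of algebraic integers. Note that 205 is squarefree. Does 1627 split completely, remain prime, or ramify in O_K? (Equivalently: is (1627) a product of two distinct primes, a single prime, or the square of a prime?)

Since 205 ≡ 1 mod 4, the ring of integers is ℤ[(1+√205)/2] with discriminant 205.
disc(K) = 205 is not divisible by 1627; 1627 is unramified.
Compute (205/1627) via Euler: 205^((1627-1)/2) mod 1627 = 1, so (205/1627) = 1.
(205/1627) = 1, so 1627 splits.

split — (1627) = 𝔭₁𝔭₂ with 𝔭₁ ≠ 𝔭₂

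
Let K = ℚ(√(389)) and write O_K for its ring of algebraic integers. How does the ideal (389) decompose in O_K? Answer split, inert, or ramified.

ramified — (389) = 𝔭²

d = 389 ≡ 1 (mod 4), so O_K = ℤ[(1+√389)/2] and disc(K) = d = 389.
Ramification test: 389 | 389. The prime 389 ramifies in K.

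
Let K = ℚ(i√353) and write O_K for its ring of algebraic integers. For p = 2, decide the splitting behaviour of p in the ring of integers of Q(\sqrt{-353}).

p ramifies

-353 mod 4 = 3, hence disc K = 4·(-353) = -1412 and O_K = ℤ[√-353].
disc(K) = -1412 = 2·(-706), so p = 2 is ramified.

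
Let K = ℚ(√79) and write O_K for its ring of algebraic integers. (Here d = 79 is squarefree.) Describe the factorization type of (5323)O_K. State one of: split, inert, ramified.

d = 79 ≡ 3 (mod 4), so O_K = ℤ[√79] and disc(K) = 4d = 316.
disc(K) = 316 is not divisible by 5323; 5323 is unramified.
Compute (79/5323) via Euler: 79^((5323-1)/2) mod 5323 = 1, so (79/5323) = 1.
Legendre symbol 1 ⇒ 5323 is split.

p splits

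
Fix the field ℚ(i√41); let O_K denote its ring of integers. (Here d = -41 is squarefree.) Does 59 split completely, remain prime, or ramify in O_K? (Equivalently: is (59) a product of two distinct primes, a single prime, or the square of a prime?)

inert — (59) stays prime in O_K

d = -41 ≡ 3 (mod 4), so O_K = ℤ[√-41] and disc(K) = 4d = -164.
Since gcd(59, -164) = 1 the prime 59 does not ramify.
Compute (-41/59) via Euler: 18^((59-1)/2) mod 59 = 58, so (-41/59) = -1.
Legendre symbol -1 ⇒ 59 is inert.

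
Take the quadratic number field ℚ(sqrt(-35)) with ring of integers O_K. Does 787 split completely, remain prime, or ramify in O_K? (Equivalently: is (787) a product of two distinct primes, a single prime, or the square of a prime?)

splits completely

Since -35 ≡ 1 mod 4, the ring of integers is ℤ[(1+√-35)/2] with discriminant -35.
787 ∤ -35, so 787 is unramified.
Euler's criterion: (-35)^393 mod 787 = 1. Thus (-35|787) = 1.
d is a quadratic residue mod p, hence 787 splits in O_K.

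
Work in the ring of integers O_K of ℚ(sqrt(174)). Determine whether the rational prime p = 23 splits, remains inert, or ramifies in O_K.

174 mod 4 = 2, hence disc K = 4·174 = 696 and O_K = ℤ[√174].
Since gcd(23, 696) = 1 the prime 23 does not ramify.
(174/23) = 13^11 mod 23 = 1, giving Legendre symbol 1.
d is a quadratic residue mod p, hence 23 splits in O_K.

23 splits in O_K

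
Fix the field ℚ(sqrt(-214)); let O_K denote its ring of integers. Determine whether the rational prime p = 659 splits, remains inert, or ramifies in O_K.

splits completely

d = -214 ≡ 2 (mod 4), so O_K = ℤ[√-214] and disc(K) = 4d = -856.
Since gcd(659, -856) = 1 the prime 659 does not ramify.
Euler's criterion: (-214)^329 mod 659 = 1. Thus (-214|659) = 1.
Legendre symbol 1 ⇒ 659 is split.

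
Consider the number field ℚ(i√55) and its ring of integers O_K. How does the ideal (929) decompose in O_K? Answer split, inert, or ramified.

-55 mod 4 = 1, hence disc K = -55 and O_K = ℤ[(1+√-55)/2].
disc(K) = -55 is not divisible by 929; 929 is unramified.
Legendre symbol by Euler's criterion: (-55/929) ≡ (-55)^464 ≡ 1 (mod 929), i.e. (-55/929) = 1.
(-55/929) = 1, so 929 splits.

p splits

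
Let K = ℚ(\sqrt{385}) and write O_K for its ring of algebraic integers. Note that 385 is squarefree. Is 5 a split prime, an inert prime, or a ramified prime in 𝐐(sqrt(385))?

p ramifies

Since 385 ≡ 1 mod 4, the ring of integers is ℤ[(1+√385)/2] with discriminant 385.
Ramification test: 5 | 385. The prime 5 ramifies in K.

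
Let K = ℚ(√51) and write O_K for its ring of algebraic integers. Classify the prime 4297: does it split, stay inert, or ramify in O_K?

d = 51 ≡ 3 (mod 4), so O_K = ℤ[√51] and disc(K) = 4d = 204.
4297 ∤ 204, so 4297 is unramified.
Legendre symbol by Euler's criterion: (51/4297) ≡ 51^2148 ≡ 1 (mod 4297), i.e. (51/4297) = 1.
(51/4297) = 1, so 4297 splits.

p splits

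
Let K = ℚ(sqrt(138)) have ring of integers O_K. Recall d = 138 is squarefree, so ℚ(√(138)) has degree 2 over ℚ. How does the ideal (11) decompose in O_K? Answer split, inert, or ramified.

inert — (11) stays prime in O_K

d = 138 ≡ 2 (mod 4), so O_K = ℤ[√138] and disc(K) = 4d = 552.
disc(K) = 552 is not divisible by 11; 11 is unramified.
(138/11) = 6^5 mod 11 = 10, giving Legendre symbol -1.
Legendre symbol -1 ⇒ 11 is inert.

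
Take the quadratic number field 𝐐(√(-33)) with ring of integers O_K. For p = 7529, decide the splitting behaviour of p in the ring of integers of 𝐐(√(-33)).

p is inert

Since -33 ≢ 1 mod 4, the ring of integers is ℤ[√-33] with discriminant 4·(-33) = -132.
disc(K) = -132 is not divisible by 7529; 7529 is unramified.
Compute (-33/7529) via Euler: 7496^((7529-1)/2) mod 7529 = 7528, so (-33/7529) = -1.
d is a non-residue mod p, hence 7529 remains inert in O_K.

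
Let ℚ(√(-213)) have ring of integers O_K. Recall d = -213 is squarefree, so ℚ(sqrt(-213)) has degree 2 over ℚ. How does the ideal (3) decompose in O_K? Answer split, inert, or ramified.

ramified — (3) = 𝔭²

d = -213 ≡ 3 (mod 4), so O_K = ℤ[√-213] and disc(K) = 4d = -852.
3 divides disc(K) = -852, so 3 ramifies.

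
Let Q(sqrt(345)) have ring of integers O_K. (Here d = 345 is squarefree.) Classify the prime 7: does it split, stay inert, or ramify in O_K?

Since 345 ≡ 1 mod 4, the ring of integers is ℤ[(1+√345)/2] with discriminant 345.
Since gcd(7, 345) = 1 the prime 7 does not ramify.
Legendre symbol by Euler's criterion: (345/7) ≡ 345^3 ≡ 1 (mod 7), i.e. (345/7) = 1.
(345/7) = 1, so 7 splits.

splits completely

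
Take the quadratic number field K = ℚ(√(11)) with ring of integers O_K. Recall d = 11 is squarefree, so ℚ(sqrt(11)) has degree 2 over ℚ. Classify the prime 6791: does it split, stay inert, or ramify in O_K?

11 mod 4 = 3, hence disc K = 4·11 = 44 and O_K = ℤ[√11].
Since gcd(6791, 44) = 1 the prime 6791 does not ramify.
Euler's criterion: 11^3395 mod 6791 = 6790. Thus (11|6791) = -1.
d is a non-residue mod p, hence 6791 remains inert in O_K.

inert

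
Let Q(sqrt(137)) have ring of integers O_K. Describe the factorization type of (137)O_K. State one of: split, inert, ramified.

ramified — (137) = 𝔭²

137 mod 4 = 1, hence disc K = 137 and O_K = ℤ[(1+√137)/2].
Ramification test: 137 | 137. The prime 137 ramifies in K.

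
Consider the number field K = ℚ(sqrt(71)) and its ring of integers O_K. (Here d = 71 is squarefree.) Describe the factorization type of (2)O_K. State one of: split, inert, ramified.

d = 71 ≡ 3 (mod 4), so O_K = ℤ[√71] and disc(K) = 4d = 284.
disc(K) = 284 = 2·142, so p = 2 is ramified.

2 is ramified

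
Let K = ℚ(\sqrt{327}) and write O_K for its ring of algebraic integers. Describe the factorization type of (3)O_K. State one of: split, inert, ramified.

Since 327 ≢ 1 mod 4, the ring of integers is ℤ[√327] with discriminant 4·327 = 1308.
disc(K) = 1308 = 3·436, so p = 3 is ramified.

3 is ramified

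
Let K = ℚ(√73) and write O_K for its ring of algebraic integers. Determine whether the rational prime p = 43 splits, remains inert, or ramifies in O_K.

43 remains inert

d = 73 ≡ 1 (mod 4), so O_K = ℤ[(1+√73)/2] and disc(K) = d = 73.
43 ∤ 73, so 43 is unramified.
Euler's criterion: 73^21 mod 43 = 42. Thus (73|43) = -1.
Legendre symbol -1 ⇒ 43 is inert.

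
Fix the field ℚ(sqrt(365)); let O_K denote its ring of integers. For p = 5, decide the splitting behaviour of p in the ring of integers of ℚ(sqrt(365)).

d = 365 ≡ 1 (mod 4), so O_K = ℤ[(1+√365)/2] and disc(K) = d = 365.
disc(K) = 365 = 5·73, so p = 5 is ramified.

ramified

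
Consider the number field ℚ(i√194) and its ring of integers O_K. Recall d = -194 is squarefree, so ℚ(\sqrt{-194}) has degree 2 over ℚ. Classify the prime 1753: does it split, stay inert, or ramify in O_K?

Since -194 ≢ 1 mod 4, the ring of integers is ℤ[√-194] with discriminant 4·(-194) = -776.
Since gcd(1753, -776) = 1 the prime 1753 does not ramify.
Legendre symbol by Euler's criterion: (-194/1753) ≡ (-194)^876 ≡ 1752 (mod 1753), i.e. (-194/1753) = -1.
d is a non-residue mod p, hence 1753 remains inert in O_K.

p is inert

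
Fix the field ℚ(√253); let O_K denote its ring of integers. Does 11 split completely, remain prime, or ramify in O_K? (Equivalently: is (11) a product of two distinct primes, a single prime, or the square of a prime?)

Since 253 ≡ 1 mod 4, the ring of integers is ℤ[(1+√253)/2] with discriminant 253.
disc(K) = 253 = 11·23, so p = 11 is ramified.

ramifies in O_K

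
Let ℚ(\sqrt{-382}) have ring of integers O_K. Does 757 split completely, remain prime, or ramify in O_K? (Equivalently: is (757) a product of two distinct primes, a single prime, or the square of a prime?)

d = -382 ≡ 2 (mod 4), so O_K = ℤ[√-382] and disc(K) = 4d = -1528.
757 ∤ -1528, so 757 is unramified.
Euler's criterion: (-382)^378 mod 757 = 756. Thus (-382|757) = -1.
d is a non-residue mod p, hence 757 remains inert in O_K.

inert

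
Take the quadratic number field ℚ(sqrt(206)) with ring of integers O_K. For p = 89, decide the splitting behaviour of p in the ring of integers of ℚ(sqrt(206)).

inert

Since 206 ≢ 1 mod 4, the ring of integers is ℤ[√206] with discriminant 4·206 = 824.
89 ∤ 824, so 89 is unramified.
Legendre symbol by Euler's criterion: (206/89) ≡ 206^44 ≡ 88 (mod 89), i.e. (206/89) = -1.
(206/89) = -1, so 89 is inert.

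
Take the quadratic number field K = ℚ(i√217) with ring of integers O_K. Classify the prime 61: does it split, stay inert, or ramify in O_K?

split

-217 mod 4 = 3, hence disc K = 4·(-217) = -868 and O_K = ℤ[√-217].
disc(K) = -868 is not divisible by 61; 61 is unramified.
Legendre symbol by Euler's criterion: (-217/61) ≡ (-217)^30 ≡ 1 (mod 61), i.e. (-217/61) = 1.
d is a quadratic residue mod p, hence 61 splits in O_K.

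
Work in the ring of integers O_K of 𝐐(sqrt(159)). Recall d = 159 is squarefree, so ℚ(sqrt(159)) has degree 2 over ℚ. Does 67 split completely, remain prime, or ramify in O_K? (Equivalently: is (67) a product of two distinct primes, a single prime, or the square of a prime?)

67 splits in O_K

159 mod 4 = 3, hence disc K = 4·159 = 636 and O_K = ℤ[√159].
disc(K) = 636 is not divisible by 67; 67 is unramified.
Compute (159/67) via Euler: 25^((67-1)/2) mod 67 = 1, so (159/67) = 1.
Legendre symbol 1 ⇒ 67 is split.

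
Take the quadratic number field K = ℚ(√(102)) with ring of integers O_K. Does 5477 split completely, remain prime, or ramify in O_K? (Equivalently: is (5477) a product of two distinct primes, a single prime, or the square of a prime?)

Since 102 ≢ 1 mod 4, the ring of integers is ℤ[√102] with discriminant 4·102 = 408.
5477 ∤ 408, so 5477 is unramified.
Euler's criterion: 102^2738 mod 5477 = 5476. Thus (102|5477) = -1.
Legendre symbol -1 ⇒ 5477 is inert.

inert — (5477) stays prime in O_K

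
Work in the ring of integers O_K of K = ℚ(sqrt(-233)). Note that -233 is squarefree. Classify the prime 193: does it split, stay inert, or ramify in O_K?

-233 mod 4 = 3, hence disc K = 4·(-233) = -932 and O_K = ℤ[√-233].
Since gcd(193, -932) = 1 the prime 193 does not ramify.
Compute (-233/193) via Euler: 153^((193-1)/2) mod 193 = 192, so (-233/193) = -1.
d is a non-residue mod p, hence 193 remains inert in O_K.

inert — (193) stays prime in O_K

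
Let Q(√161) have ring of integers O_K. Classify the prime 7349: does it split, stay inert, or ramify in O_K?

p is inert

d = 161 ≡ 1 (mod 4), so O_K = ℤ[(1+√161)/2] and disc(K) = d = 161.
disc(K) = 161 is not divisible by 7349; 7349 is unramified.
(161/7349) = 161^3674 mod 7349 = 7348, giving Legendre symbol -1.
Legendre symbol -1 ⇒ 7349 is inert.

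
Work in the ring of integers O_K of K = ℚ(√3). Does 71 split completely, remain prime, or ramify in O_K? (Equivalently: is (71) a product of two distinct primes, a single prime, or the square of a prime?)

split

Since 3 ≢ 1 mod 4, the ring of integers is ℤ[√3] with discriminant 4·3 = 12.
disc(K) = 12 is not divisible by 71; 71 is unramified.
Euler's criterion: 3^35 mod 71 = 1. Thus (3|71) = 1.
d is a quadratic residue mod p, hence 71 splits in O_K.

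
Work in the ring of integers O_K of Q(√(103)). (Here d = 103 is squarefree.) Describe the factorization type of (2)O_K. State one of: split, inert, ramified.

ramified

d = 103 ≡ 3 (mod 4), so O_K = ℤ[√103] and disc(K) = 4d = 412.
2 divides disc(K) = 412, so 2 ramifies.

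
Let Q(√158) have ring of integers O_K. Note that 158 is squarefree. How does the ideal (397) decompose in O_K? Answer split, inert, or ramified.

d = 158 ≡ 2 (mod 4), so O_K = ℤ[√158] and disc(K) = 4d = 632.
Since gcd(397, 632) = 1 the prime 397 does not ramify.
Legendre symbol by Euler's criterion: (158/397) ≡ 158^198 ≡ 396 (mod 397), i.e. (158/397) = -1.
d is a non-residue mod p, hence 397 remains inert in O_K.

inert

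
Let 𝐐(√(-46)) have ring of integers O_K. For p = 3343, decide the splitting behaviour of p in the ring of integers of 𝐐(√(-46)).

p splits

-46 mod 4 = 2, hence disc K = 4·(-46) = -184 and O_K = ℤ[√-46].
disc(K) = -184 is not divisible by 3343; 3343 is unramified.
Legendre symbol by Euler's criterion: (-46/3343) ≡ (-46)^1671 ≡ 1 (mod 3343), i.e. (-46/3343) = 1.
(-46/3343) = 1, so 3343 splits.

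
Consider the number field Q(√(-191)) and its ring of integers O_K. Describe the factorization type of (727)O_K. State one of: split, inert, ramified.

splits completely

-191 mod 4 = 1, hence disc K = -191 and O_K = ℤ[(1+√-191)/2].
727 ∤ -191, so 727 is unramified.
Euler's criterion: (-191)^363 mod 727 = 1. Thus (-191|727) = 1.
(-191/727) = 1, so 727 splits.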